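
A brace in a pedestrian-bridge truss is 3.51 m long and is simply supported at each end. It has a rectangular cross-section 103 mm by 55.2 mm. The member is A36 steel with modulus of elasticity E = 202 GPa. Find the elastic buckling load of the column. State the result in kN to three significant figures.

Buckling occurs about the weak axis: I_min = h·b³/12 with b = 55.2 mm (the shorter side).
I_min = 103×55.2³/12 = 1.444×10^6 mm⁴
I = 1.444×10^6 mm⁴ = 1.444×10^-6 m⁴
Effective length L_e = K·L = 1 × 3.51 = 3.510 m
P_cr = π²EI / L_e² = π² × 202×10⁹ × 1.444×10^-6 / 3.510² = 2.336×10^5 N

P_cr ≈ 234 kN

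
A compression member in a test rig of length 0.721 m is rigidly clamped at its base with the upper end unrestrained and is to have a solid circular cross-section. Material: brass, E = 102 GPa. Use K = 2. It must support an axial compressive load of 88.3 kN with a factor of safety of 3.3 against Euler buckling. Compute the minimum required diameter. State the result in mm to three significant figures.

Required P_cr = n·P = 3.3 × 88.3 = 291.4 kN
L_e = K·L = 2 × 0.721 = 1.442 m
Required I = P_cr·L_e²/(π²E) = 2.914×10^5 × 1.442² / (π² × 1.02×10^11) = 6.019×10^-7 m⁴
I_req = 6.019×10^5 mm⁴
Solid circle: I = πd⁴/64  ⇒  d = (64I/π)^(1/4) = (64×6.019×10^5/π)^(1/4) = 59.2 mm

d ≈ 59.2 mm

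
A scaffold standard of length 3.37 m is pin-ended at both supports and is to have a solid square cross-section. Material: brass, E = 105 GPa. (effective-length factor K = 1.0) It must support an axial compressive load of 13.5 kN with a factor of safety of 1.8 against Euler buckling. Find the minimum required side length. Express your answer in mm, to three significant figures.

a ≈ 42.3 mm

Required P_cr = n·P = 1.8 × 13.5 = 24.30 kN
L_e = K·L = 1 × 3.37 = 3.370 m
Required I = P_cr·L_e²/(π²E) = 2.430×10^4 × 3.370² / (π² × 1.05×10^11) = 2.663×10^-7 m⁴
I_req = 2.663×10^5 mm⁴
Solid square: I = a⁴/12  ⇒  a = (12I)^(1/4) = (12×2.663×10^5)^(1/4) = 42.3 mm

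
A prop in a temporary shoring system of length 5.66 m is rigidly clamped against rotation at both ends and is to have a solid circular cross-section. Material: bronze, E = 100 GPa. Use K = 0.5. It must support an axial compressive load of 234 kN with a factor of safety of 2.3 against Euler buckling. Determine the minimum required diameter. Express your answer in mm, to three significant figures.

d ≈ 97.1 mm

Required P_cr = n·P = 2.3 × 234 = 538.2 kN
L_e = K·L = 0.5 × 5.66 = 2.830 m
Required I = P_cr·L_e²/(π²E) = 5.382×10^5 × 2.830² / (π² × 1.00×10^11) = 4.367×10^-6 m⁴
I_req = 4.367×10^6 mm⁴
Solid circle: I = πd⁴/64  ⇒  d = (64I/π)^(1/4) = (64×4.367×10^6/π)^(1/4) = 97.1 mm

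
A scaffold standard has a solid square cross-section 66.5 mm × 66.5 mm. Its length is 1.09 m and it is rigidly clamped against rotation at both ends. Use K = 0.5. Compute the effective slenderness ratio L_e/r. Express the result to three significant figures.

For a square r = a/√12 = 66.5/√12 = 19.20 mm
L_e = K·L = 0.5 × 1.09 m = 0.5450 m = 545.00 mm
λ = L_e / r_min = 545.00 / 19.20 = 28.4

λ ≈ 28.4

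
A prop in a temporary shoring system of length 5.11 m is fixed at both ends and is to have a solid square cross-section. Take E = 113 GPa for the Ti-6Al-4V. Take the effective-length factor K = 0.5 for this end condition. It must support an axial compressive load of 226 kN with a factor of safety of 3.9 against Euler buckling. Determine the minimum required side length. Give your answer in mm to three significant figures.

a ≈ 88.7 mm

Required P_cr = n·P = 3.9 × 226 = 881.4 kN
L_e = K·L = 0.5 × 5.11 = 2.555 m
Required I = P_cr·L_e²/(π²E) = 8.814×10^5 × 2.555² / (π² × 1.13×10^11) = 5.159×10^-6 m⁴
I_req = 5.159×10^6 mm⁴
Solid square: I = a⁴/12  ⇒  a = (12I)^(1/4) = (12×5.159×10^6)^(1/4) = 88.7 mm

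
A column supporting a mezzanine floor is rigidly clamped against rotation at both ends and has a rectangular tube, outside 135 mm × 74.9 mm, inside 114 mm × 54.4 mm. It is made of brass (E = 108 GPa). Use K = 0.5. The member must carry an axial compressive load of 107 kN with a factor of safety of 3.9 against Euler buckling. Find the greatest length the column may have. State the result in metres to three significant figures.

Weak-axis I_min = (h_o·b_o³ − h_i·b_i³)/12 with b_o = 74.9, b_i = 54.40 mm (shorter outer/inner sides).
I_min = (135×74.9³ − 114.0×54.40³)/12 = 3.198×10^6 mm⁴
I = 3.198×10^-6 m⁴
Required critical load P_cr = n·P = 3.9 × 107 = 417.3 kN = 4.173×10^5 N
From P_cr = π²EI/(K·L)²:  L = (1/K)·√(π²EI/P_cr) = (1/0.5)·√(π²×1.08×10^11×3.198×10^-6/4.173×10^5)
L = 5.72 m

L_max ≈ 5.72 m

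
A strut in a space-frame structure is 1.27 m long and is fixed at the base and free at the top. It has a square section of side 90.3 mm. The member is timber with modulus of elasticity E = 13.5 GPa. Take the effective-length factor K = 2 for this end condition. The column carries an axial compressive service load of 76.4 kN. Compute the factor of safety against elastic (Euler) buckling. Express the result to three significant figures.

I = a⁴/12 = 90.3⁴/12 = 5.541×10^6 mm⁴
I = 5.541×10^6 mm⁴ = 5.541×10^-6 m⁴
Effective length L_e = K·L = 2 × 1.27 = 2.540 m
P_cr = π²EI / L_e² = π² × 13.5×10⁹ × 5.541×10^-6 / 2.540² = 1.144×10^5 N
Factor of safety n = P_cr / P = 114.43 / 76.4 = 1.50

n ≈ 1.50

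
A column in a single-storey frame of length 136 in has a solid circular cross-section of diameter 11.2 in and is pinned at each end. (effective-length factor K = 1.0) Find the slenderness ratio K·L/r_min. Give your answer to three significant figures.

λ ≈ 48.6

I = πd⁴/64 = π×11.2⁴/64 = 772.4 in⁴
A = 98.52 in²;  r_min = √(I/A) = √(772.4/98.52) = 2.800 in
L_e = K·L = 1 × 136 = 136.0 in
λ = L_e / r_min = 136.00 / 2.800 = 48.6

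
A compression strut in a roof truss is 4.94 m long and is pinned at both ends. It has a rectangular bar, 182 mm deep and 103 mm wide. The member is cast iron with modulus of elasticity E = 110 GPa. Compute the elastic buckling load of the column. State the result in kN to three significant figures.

Buckling occurs about the weak axis: I_min = h·b³/12 with b = 103 mm (the shorter side).
I_min = 182×103³/12 = 1.657×10^7 mm⁴
I = 1.657×10^7 mm⁴ = 1.657×10^-5 m⁴
Effective length L_e = K·L = 1 × 4.94 = 4.940 m
P_cr = π²EI / L_e² = π² × 110×10⁹ × 1.657×10^-5 / 4.940² = 7.373×10^5 N

P_cr ≈ 737 kN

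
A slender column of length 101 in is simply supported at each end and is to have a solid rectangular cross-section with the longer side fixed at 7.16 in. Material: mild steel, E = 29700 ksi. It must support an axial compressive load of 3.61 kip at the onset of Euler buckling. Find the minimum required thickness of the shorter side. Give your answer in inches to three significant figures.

L_e = K·L = 1 × 101 = 101.0 in
Required I = P_cr·L_e²/(π²E) = 3.610×10^3 × 101.0² / (π² × 2.97×10^7) = 0.1256 in⁴
Rectangle, weak axis: I_min = h·b³/12 with h = 7.16 in fixed  ⇒  b = (12I/h)^(1/3) = 0.595 in

b ≈ 0.595 in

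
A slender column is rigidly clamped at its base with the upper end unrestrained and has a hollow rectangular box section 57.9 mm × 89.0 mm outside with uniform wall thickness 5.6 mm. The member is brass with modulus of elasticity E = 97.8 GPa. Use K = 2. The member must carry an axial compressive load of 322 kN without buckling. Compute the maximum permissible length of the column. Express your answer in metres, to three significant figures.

L_max ≈ 0.764 m

Inner dimensions: h_i = 89.0 − 2×5.6 = 77.80 mm, b_i = 57.9 − 2×5.6 = 46.70 mm
Weak-axis I_min = (h_o·b_o³ − h_i·b_i³)/12 with b_o = 57.9, b_i = 46.70 mm (shorter outer/inner sides).
I_min = (89.0×57.9³ − 77.80×46.70³)/12 = 7.793×10^5 mm⁴
I = 7.793×10^-7 m⁴
At the buckling limit P_cr = P = 3.220×10^5 N
From P_cr = π²EI/(K·L)²:  L = (1/K)·√(π²EI/P_cr) = (1/2)·√(π²×9.78×10^10×7.793×10^-7/3.220×10^5)
L = 0.764 m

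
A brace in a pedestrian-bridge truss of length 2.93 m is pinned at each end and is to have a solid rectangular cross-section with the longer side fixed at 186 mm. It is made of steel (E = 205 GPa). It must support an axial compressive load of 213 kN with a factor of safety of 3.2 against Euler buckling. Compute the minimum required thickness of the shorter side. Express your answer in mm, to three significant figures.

Required P_cr = n·P = 3.2 × 213 = 681.6 kN
L_e = K·L = 1 × 2.93 = 2.930 m
Required I = P_cr·L_e²/(π²E) = 6.816×10^5 × 2.930² / (π² × 2.05×10^11) = 2.892×10^-6 m⁴
I_req = 2.892×10^6 mm⁴
Rectangle, weak axis: I_min = h·b³/12 with h = 186 mm fixed  ⇒  b = (12I/h)^(1/3) = 57.1 mm

b ≈ 57.1 mm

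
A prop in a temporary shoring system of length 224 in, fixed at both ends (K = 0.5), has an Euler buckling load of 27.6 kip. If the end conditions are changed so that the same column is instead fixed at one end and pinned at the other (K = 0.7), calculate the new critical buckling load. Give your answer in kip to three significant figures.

P_cr ≈ 14.1 kip

P_cr ∝ 1/K², so P_cr,new = P_cr,old × (K_old/K_new)² = 27.6 × (0.5/0.7)²
= 27.6 × 0.5102 = 14.1 kip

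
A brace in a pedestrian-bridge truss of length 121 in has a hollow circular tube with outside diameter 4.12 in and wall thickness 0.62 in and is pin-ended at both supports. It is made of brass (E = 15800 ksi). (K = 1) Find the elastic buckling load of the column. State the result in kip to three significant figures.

P_cr ≈ 115 kip

Inner diameter d_i = 4.12 − 2×0.62 = 2.880 in
I = π(d_o⁴ − d_i⁴)/64 = π(4.12⁴ − 2.880⁴)/64 = 10.77 in⁴
Effective length L_e = K·L = 1 × 121 = 121.0 in
P_cr = π²EI / L_e² = π² × 15800×10³ × 10.77 / 121.0² = 1.147×10^5 lb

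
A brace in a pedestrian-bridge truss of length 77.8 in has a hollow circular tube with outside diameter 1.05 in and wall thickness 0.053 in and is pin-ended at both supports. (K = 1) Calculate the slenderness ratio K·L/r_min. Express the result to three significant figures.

Inner diameter d_i = 1.05 − 2×0.053 = 0.9440 in
I = π(d_o⁴ − d_i⁴)/64 = π(1.05⁴ − 0.9440⁴)/64 = 2.068×10^-2 in⁴
A = 0.1660 in²;  r_min = √(I/A) = √(2.068×10^-2/0.1660) = 0.3530 in
L_e = K·L = 1 × 77.8 = 77.80 in
λ = L_e / r_min = 77.800 / 0.3530 = 220

λ ≈ 220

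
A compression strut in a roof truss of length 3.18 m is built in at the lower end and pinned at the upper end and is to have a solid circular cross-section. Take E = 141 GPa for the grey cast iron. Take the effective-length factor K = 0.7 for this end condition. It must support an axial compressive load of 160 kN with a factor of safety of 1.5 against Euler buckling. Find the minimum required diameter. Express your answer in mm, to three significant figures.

Required P_cr = n·P = 1.5 × 160 = 240.0 kN
L_e = K·L = 0.7 × 3.18 = 2.226 m
Required I = P_cr·L_e²/(π²E) = 2.400×10^5 × 2.226² / (π² × 1.41×10^11) = 8.546×10^-7 m⁴
I_req = 8.546×10^5 mm⁴
Solid circle: I = πd⁴/64  ⇒  d = (64I/π)^(1/4) = (64×8.546×10^5/π)^(1/4) = 64.6 mm

d ≈ 64.6 mm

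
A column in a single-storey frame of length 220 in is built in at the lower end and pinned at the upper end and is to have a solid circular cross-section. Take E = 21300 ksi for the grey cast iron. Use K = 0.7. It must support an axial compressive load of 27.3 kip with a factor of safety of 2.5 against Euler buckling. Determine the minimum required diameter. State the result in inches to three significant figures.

Required P_cr = n·P = 2.5 × 27.3 = 68.25 kip
L_e = K·L = 0.7 × 220 = 154.0 in
Required I = P_cr·L_e²/(π²E) = 6.825×10^4 × 154.0² / (π² × 2.13×10^7) = 7.700 in⁴
Solid circle: I = πd⁴/64  ⇒  d = (64I/π)^(1/4) = (64×7.700/π)^(1/4) = 3.54 in

d ≈ 3.54 in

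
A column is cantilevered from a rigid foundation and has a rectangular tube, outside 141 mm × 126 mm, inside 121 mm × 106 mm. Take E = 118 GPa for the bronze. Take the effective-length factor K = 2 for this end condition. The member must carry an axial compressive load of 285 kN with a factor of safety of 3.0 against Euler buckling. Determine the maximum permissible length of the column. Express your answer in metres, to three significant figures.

L_max ≈ 1.98 m

Weak-axis I_min = (h_o·b_o³ − h_i·b_i³)/12 with b_o = 126, b_i = 106.0 mm (shorter outer/inner sides).
I_min = (141×126³ − 121.0×106.0³)/12 = 1.150×10^7 mm⁴
I = 1.150×10^-5 m⁴
Required critical load P_cr = n·P = 3.0 × 285 = 855.0 kN = 8.550×10^5 N
From P_cr = π²EI/(K·L)²:  L = (1/K)·√(π²EI/P_cr) = (1/2)·√(π²×1.18×10^11×1.150×10^-5/8.550×10^5)
L = 1.98 m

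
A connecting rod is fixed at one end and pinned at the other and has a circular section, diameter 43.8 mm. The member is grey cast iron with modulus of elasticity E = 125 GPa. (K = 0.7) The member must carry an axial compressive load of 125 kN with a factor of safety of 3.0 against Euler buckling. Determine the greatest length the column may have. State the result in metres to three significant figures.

I = πd⁴/64 = π×43.8⁴/64 = 1.807×10^5 mm⁴
I = 1.807×10^-7 m⁴
Required critical load P_cr = n·P = 3.0 × 125 = 375.0 kN = 3.750×10^5 N
From P_cr = π²EI/(K·L)²:  L = (1/K)·√(π²EI/P_cr) = (1/0.7)·√(π²×1.25×10^11×1.807×10^-7/3.750×10^5)
L = 1.10 m

L_max ≈ 1.10 m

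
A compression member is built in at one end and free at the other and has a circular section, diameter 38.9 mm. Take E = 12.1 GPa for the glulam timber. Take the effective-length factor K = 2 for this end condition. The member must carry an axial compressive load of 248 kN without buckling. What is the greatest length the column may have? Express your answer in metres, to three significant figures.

I = πd⁴/64 = π×38.9⁴/64 = 1.124×10^5 mm⁴
I = 1.124×10^-7 m⁴
At the buckling limit P_cr = P = 2.480×10^5 N
From P_cr = π²EI/(K·L)²:  L = (1/K)·√(π²EI/P_cr) = (1/2)·√(π²×1.21×10^10×1.124×10^-7/2.480×10^5)
L = 0.116 m

L_max ≈ 0.116 m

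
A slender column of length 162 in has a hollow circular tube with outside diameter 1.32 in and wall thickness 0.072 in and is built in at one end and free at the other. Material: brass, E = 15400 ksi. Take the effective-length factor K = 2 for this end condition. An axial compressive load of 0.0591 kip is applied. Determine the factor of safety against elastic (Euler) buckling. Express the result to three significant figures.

Inner diameter d_i = 1.32 − 2×0.072 = 1.176 in
I = π(d_o⁴ − d_i⁴)/64 = π(1.32⁴ − 1.176⁴)/64 = 5.514×10^-2 in⁴
Effective length L_e = K·L = 2 × 162 = 324.0 in
P_cr = π²EI / L_e² = π² × 15400×10³ × 5.514×10^-2 / 324.0² = 79.84 lb
Factor of safety n = P_cr / P = 0.079838 / 0.0591 = 1.35

n ≈ 1.35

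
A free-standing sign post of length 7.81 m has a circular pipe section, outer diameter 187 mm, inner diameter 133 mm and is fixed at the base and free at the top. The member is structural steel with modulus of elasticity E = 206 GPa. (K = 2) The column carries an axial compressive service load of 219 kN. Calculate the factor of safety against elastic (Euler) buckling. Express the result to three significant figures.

n ≈ 1.70

d_o = 187 mm, d_i = 133 mm
I = π(d_o⁴ − d_i⁴)/64 = π(187⁴ − 133.0⁴)/64 = 4.467×10^7 mm⁴
I = 4.467×10^7 mm⁴ = 4.467×10^-5 m⁴
Effective length L_e = K·L = 2 × 7.81 = 15.62 m
P_cr = π²EI / L_e² = π² × 206×10⁹ × 4.467×10^-5 / 15.62² = 3.722×10^5 N
Factor of safety n = P_cr / P = 372.21 / 219 = 1.70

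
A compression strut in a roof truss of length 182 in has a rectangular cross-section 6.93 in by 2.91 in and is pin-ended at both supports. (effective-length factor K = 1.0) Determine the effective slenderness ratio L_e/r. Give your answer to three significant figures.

λ ≈ 217

For a rectangle r_min = b/√12 = 2.91/√12 = 0.8400 in
L_e = K·L = 1 × 182 = 182.0 in
λ = L_e / r_min = 182.00 / 0.8400 = 217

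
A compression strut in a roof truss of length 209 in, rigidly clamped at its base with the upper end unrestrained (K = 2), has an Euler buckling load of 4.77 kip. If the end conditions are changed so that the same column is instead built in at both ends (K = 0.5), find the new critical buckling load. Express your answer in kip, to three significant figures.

P_cr ≈ 76.3 kip

P_cr ∝ 1/K², so P_cr,new = P_cr,old × (K_old/K_new)² = 4.77 × (2/0.5)²
= 4.77 × 16.00 = 76.3 kip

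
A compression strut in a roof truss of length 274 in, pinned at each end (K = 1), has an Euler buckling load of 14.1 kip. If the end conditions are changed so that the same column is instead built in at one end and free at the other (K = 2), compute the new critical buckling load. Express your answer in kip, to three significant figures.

P_cr ∝ 1/K², so P_cr,new = P_cr,old × (K_old/K_new)² = 14.1 × (1/2)²
= 14.1 × 0.2500 = 3.52 kip

P_cr ≈ 3.52 kip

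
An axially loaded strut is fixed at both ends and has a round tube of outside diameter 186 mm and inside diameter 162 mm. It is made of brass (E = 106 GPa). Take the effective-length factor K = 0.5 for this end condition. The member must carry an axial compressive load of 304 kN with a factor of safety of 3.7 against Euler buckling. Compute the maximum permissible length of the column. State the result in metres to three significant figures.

L_max ≈ 9.63 m

d_o = 186 mm, d_i = 162 mm
I = π(d_o⁴ − d_i⁴)/64 = π(186⁴ − 162.0⁴)/64 = 2.494×10^7 mm⁴
I = 2.494×10^-5 m⁴
Required critical load P_cr = n·P = 3.7 × 304 = 1125 kN = 1.125×10^6 N
From P_cr = π²EI/(K·L)²:  L = (1/K)·√(π²EI/P_cr) = (1/0.5)·√(π²×1.06×10^11×2.494×10^-5/1.125×10^6)
L = 9.63 m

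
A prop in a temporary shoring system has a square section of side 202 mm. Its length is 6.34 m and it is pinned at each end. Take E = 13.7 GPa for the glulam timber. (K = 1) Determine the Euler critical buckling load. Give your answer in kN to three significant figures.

P_cr ≈ 467 kN

I = a⁴/12 = 202⁴/12 = 1.387×10^8 mm⁴
I = 1.387×10^8 mm⁴ = 1.387×10^-4 m⁴
Effective length L_e = K·L = 1 × 6.34 = 6.340 m
P_cr = π²EI / L_e² = π² × 13.7×10⁹ × 1.387×10^-4 / 6.340² = 4.667×10^5 N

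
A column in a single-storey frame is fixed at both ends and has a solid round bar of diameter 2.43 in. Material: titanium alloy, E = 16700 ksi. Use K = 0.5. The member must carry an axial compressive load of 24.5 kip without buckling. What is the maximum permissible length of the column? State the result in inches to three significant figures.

I = πd⁴/64 = π×2.43⁴/64 = 1.712 in⁴
At the buckling limit P_cr = P = 2.450×10^4 lb
From P_cr = π²EI/(K·L)²:  L = (1/K)·√(π²EI/P_cr) = (1/0.5)·√(π²×1.67×10^7×1.712/2.450×10^4)
L = 215 in

L_max ≈ 215 in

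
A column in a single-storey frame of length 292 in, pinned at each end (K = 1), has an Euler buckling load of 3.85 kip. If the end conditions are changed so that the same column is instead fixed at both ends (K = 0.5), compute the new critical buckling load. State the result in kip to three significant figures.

P_cr ∝ 1/K², so P_cr,new = P_cr,old × (K_old/K_new)² = 3.85 × (1/0.5)²
= 3.85 × 4.000 = 15.4 kip

P_cr ≈ 15.4 kip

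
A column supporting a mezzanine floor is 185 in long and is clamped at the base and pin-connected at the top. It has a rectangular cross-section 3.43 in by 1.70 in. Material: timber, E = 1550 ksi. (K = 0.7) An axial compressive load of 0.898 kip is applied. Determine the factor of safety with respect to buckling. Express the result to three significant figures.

n ≈ 1.43

Buckling occurs about the weak axis: I_min = h·b³/12 with b = 1.70 in (the shorter side).
I_min = 3.43×1.70³/12 = 1.404 in⁴
Effective length L_e = K·L = 0.7 × 185 = 129.5 in
P_cr = π²EI / L_e² = π² × 1550×10³ × 1.404 / 129.5² = 1.281×10^3 lb
Factor of safety n = P_cr / P = 1.2810 / 0.898 = 1.43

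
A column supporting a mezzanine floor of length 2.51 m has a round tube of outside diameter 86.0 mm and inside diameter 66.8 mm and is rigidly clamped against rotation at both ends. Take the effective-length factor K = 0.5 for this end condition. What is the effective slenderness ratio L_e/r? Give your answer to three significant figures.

λ ≈ 46.1

d_o = 86.0 mm, d_i = 66.8 mm
I = π(d_o⁴ − d_i⁴)/64 = π(86.0⁴ − 66.80⁴)/64 = 1.708×10^6 mm⁴
A = 2.304×10^3 mm²;  r_min = √(I/A) = √(1.708×10^6/2.304×10^3) = 27.22 mm
L_e = K·L = 0.5 × 2.51 m = 1.255 m = 1255.0 mm
λ = L_e / r_min = 1255.0 / 27.22 = 46.1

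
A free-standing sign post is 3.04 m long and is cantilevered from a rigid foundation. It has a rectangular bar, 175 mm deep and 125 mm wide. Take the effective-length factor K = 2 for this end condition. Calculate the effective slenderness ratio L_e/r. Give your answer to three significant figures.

For a rectangle r_min = b/√12 = 125/√12 = 36.08 mm
L_e = K·L = 2 × 3.04 m = 6.080 m = 6080.0 mm
λ = L_e / r_min = 6080.0 / 36.08 = 168

λ ≈ 168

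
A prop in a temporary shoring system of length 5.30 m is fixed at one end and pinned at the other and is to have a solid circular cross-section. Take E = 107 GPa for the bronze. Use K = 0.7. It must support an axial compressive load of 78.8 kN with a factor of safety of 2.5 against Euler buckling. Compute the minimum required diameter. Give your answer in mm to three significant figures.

Required P_cr = n·P = 2.5 × 78.8 = 197.0 kN
L_e = K·L = 0.7 × 5.30 = 3.710 m
Required I = P_cr·L_e²/(π²E) = 1.970×10^5 × 3.710² / (π² × 1.07×10^11) = 2.568×10^-6 m⁴
I_req = 2.568×10^6 mm⁴
Solid circle: I = πd⁴/64  ⇒  d = (64I/π)^(1/4) = (64×2.568×10^6/π)^(1/4) = 85.0 mm

d ≈ 85.0 mm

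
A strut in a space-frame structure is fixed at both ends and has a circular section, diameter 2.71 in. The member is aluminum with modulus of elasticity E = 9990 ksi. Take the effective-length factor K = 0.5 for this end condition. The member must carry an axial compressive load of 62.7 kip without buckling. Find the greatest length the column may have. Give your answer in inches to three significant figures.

I = πd⁴/64 = π×2.71⁴/64 = 2.648 in⁴
At the buckling limit P_cr = P = 6.270×10^4 lb
From P_cr = π²EI/(K·L)²:  L = (1/K)·√(π²EI/P_cr) = (1/0.5)·√(π²×9.99×10^6×2.648/6.270×10^4)
L = 129 in

L_max ≈ 129 in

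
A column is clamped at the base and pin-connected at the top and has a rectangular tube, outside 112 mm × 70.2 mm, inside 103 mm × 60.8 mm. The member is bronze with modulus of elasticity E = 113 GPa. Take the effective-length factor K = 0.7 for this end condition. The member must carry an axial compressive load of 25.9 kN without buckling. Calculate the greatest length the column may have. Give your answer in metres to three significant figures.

L_max ≈ 10.7 m

Weak-axis I_min = (h_o·b_o³ − h_i·b_i³)/12 with b_o = 70.2, b_i = 60.80 mm (shorter outer/inner sides).
I_min = (112×70.2³ − 103.0×60.80³)/12 = 1.300×10^6 mm⁴
I = 1.300×10^-6 m⁴
At the buckling limit P_cr = P = 2.590×10^4 N
From P_cr = π²EI/(K·L)²:  L = (1/K)·√(π²EI/P_cr) = (1/0.7)·√(π²×1.13×10^11×1.300×10^-6/2.590×10^4)
L = 10.7 m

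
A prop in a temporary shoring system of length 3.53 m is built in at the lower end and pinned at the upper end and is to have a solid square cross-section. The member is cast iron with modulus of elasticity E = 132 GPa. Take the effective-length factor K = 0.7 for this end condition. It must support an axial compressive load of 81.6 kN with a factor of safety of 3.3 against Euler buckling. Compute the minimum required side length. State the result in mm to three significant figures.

Required P_cr = n·P = 3.3 × 81.6 = 269.3 kN
L_e = K·L = 0.7 × 3.53 = 2.471 m
Required I = P_cr·L_e²/(π²E) = 2.693×10^5 × 2.471² / (π² × 1.32×10^11) = 1.262×10^-6 m⁴
I_req = 1.262×10^6 mm⁴
Solid square: I = a⁴/12  ⇒  a = (12I)^(1/4) = (12×1.262×10^6)^(1/4) = 62.4 mm

a ≈ 62.4 mm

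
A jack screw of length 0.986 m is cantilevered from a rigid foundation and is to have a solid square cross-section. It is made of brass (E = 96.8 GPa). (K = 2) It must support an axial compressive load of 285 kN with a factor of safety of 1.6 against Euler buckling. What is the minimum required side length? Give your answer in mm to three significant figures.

Required P_cr = n·P = 1.6 × 285 = 456.0 kN
L_e = K·L = 2 × 0.986 = 1.972 m
Required I = P_cr·L_e²/(π²E) = 4.560×10^5 × 1.972² / (π² × 9.68×10^10) = 1.856×10^-6 m⁴
I_req = 1.856×10^6 mm⁴
Solid square: I = a⁴/12  ⇒  a = (12I)^(1/4) = (12×1.856×10^6)^(1/4) = 68.7 mm

a ≈ 68.7 mm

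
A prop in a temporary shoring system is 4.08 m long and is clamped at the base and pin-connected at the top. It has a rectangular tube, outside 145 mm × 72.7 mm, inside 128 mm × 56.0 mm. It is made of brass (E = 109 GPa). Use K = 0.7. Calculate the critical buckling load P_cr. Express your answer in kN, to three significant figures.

P_cr ≈ 365 kN

Weak-axis I_min = (h_o·b_o³ − h_i·b_i³)/12 with b_o = 72.7, b_i = 56.00 mm (shorter outer/inner sides).
I_min = (145×72.7³ − 128.0×56.00³)/12 = 2.770×10^6 mm⁴
I = 2.770×10^6 mm⁴ = 2.770×10^-6 m⁴
Effective length L_e = K·L = 0.7 × 4.08 = 2.856 m
P_cr = π²EI / L_e² = π² × 109×10⁹ × 2.770×10^-6 / 2.856² = 3.653×10^5 N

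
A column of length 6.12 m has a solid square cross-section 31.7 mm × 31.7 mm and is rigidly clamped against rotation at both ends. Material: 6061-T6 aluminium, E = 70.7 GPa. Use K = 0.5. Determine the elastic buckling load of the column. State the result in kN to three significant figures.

I = a⁴/12 = 31.7⁴/12 = 8.415×10^4 mm⁴
I = 8.415×10^4 mm⁴ = 8.415×10^-8 m⁴
Effective length L_e = K·L = 0.5 × 6.12 = 3.060 m
P_cr = π²EI / L_e² = π² × 70.7×10⁹ × 8.415×10^-8 / 3.060² = 6.271×10^3 N

P_cr ≈ 6.27 kN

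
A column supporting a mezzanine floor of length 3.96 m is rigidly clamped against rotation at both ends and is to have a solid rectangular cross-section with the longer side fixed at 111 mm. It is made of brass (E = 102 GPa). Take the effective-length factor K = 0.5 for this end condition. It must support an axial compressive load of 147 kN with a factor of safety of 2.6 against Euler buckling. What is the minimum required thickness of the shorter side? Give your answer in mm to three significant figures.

Required P_cr = n·P = 2.6 × 147 = 382.2 kN
L_e = K·L = 0.5 × 3.96 = 1.980 m
Required I = P_cr·L_e²/(π²E) = 3.822×10^5 × 1.980² / (π² × 1.02×10^11) = 1.488×10^-6 m⁴
I_req = 1.488×10^6 mm⁴
Rectangle, weak axis: I_min = h·b³/12 with h = 111 mm fixed  ⇒  b = (12I/h)^(1/3) = 54.4 mm

b ≈ 54.4 mm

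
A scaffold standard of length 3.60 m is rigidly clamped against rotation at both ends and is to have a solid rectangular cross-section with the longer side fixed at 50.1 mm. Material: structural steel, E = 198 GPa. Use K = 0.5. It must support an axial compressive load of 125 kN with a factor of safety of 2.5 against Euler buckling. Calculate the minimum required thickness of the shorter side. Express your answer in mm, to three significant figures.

b ≈ 49.9 mm

Required P_cr = n·P = 2.5 × 125 = 312.5 kN
L_e = K·L = 0.5 × 3.60 = 1.800 m
Required I = P_cr·L_e²/(π²E) = 3.125×10^5 × 1.800² / (π² × 1.98×10^11) = 5.181×10^-7 m⁴
I_req = 5.181×10^5 mm⁴
Rectangle, weak axis: I_min = h·b³/12 with h = 50.1 mm fixed  ⇒  b = (12I/h)^(1/3) = 49.9 mm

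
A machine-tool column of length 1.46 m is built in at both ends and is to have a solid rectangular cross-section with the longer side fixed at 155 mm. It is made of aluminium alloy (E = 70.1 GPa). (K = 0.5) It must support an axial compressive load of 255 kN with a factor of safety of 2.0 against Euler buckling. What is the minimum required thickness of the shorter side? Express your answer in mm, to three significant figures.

Required P_cr = n·P = 2.0 × 255 = 510.0 kN
L_e = K·L = 0.5 × 1.46 = 0.7300 m
Required I = P_cr·L_e²/(π²E) = 5.100×10^5 × 0.7300² / (π² × 7.01×10^10) = 3.928×10^-7 m⁴
I_req = 3.928×10^5 mm⁴
Rectangle, weak axis: I_min = h·b³/12 with h = 155 mm fixed  ⇒  b = (12I/h)^(1/3) = 31.2 mm

b ≈ 31.2 mm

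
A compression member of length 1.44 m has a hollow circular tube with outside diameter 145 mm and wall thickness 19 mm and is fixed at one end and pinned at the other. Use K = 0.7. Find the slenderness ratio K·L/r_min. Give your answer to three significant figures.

Inner diameter d_i = 145 − 2×19 = 107.0 mm
I = π(d_o⁴ − d_i⁴)/64 = π(145⁴ − 107.0⁴)/64 = 1.526×10^7 mm⁴
A = 7.521×10^3 mm²;  r_min = √(I/A) = √(1.526×10^7/7.521×10^3) = 45.05 mm
L_e = K·L = 0.7 × 1.44 m = 1.008 m = 1008.0 mm
λ = L_e / r_min = 1008.0 / 45.05 = 22.4

λ ≈ 22.4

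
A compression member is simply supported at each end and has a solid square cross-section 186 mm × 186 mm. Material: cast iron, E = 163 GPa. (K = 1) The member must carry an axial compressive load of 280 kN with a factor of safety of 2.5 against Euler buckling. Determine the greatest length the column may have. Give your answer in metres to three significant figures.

L_max ≈ 15.1 m

I = a⁴/12 = 186⁴/12 = 9.974×10^7 mm⁴
I = 9.974×10^-5 m⁴
Required critical load P_cr = n·P = 2.5 × 280 = 700.0 kN = 7.000×10^5 N
From P_cr = π²EI/(K·L)²:  L = (1/K)·√(π²EI/P_cr) = (1/1)·√(π²×1.63×10^11×9.974×10^-5/7.000×10^5)
L = 15.1 m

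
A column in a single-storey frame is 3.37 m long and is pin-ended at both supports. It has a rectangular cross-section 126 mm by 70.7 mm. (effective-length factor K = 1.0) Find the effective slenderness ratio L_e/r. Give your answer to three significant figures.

Buckling occurs about the weak axis: I_min = h·b³/12 with b = 70.7 mm (the shorter side).
I_min = 126×70.7³/12 = 3.711×10^6 mm⁴
A = 8.908×10^3 mm²;  r_min = √(I/A) = √(3.711×10^6/8.908×10^3) = 20.41 mm
L_e = K·L = 1 × 3.37 m = 3.370 m = 3370.0 mm
λ = L_e / r_min = 3370.0 / 20.41 = 165

λ ≈ 165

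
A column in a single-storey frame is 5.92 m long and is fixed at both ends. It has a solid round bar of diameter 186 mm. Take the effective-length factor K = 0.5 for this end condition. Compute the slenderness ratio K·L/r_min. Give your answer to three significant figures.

λ ≈ 63.7

I = πd⁴/64 = π×186⁴/64 = 5.875×10^7 mm⁴
A = 2.717×10^4 mm²;  r_min = √(I/A) = √(5.875×10^7/2.717×10^4) = 46.50 mm
L_e = K·L = 0.5 × 5.92 m = 2.960 m = 2960.0 mm
λ = L_e / r_min = 2960.0 / 46.50 = 63.7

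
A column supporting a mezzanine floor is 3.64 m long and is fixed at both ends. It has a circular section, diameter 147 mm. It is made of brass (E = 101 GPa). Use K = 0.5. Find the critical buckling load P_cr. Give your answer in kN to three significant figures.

I = πd⁴/64 = π×147⁴/64 = 2.292×10^7 mm⁴
I = 2.292×10^7 mm⁴ = 2.292×10^-5 m⁴
Effective length L_e = K·L = 0.5 × 3.64 = 1.820 m
P_cr = π²EI / L_e² = π² × 101×10⁹ × 2.292×10^-5 / 1.820² = 6.898×10^6 N

P_cr ≈ 6900 kN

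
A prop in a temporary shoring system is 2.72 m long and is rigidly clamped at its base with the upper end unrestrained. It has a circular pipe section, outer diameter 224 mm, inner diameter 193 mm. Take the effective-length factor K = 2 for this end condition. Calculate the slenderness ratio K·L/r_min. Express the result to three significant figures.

d_o = 224 mm, d_i = 193 mm
I = π(d_o⁴ − d_i⁴)/64 = π(224⁴ − 193.0⁴)/64 = 5.548×10^7 mm⁴
A = 1.015×10^4 mm²;  r_min = √(I/A) = √(5.548×10^7/1.015×10^4) = 73.92 mm
L_e = K·L = 2 × 2.72 m = 5.440 m = 5440.0 mm
λ = L_e / r_min = 5440.0 / 73.92 = 73.6

λ ≈ 73.6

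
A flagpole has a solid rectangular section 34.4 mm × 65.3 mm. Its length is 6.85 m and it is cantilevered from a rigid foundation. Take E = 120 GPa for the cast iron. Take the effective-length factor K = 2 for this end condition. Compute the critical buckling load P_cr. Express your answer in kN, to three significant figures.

P_cr ≈ 1.40 kN

Buckling occurs about the weak axis: I_min = h·b³/12 with b = 34.4 mm (the shorter side).
I_min = 65.3×34.4³/12 = 2.215×10^5 mm⁴
I = 2.215×10^5 mm⁴ = 2.215×10^-7 m⁴
Effective length L_e = K·L = 2 × 6.85 = 13.70 m
P_cr = π²EI / L_e² = π² × 120×10⁹ × 2.215×10^-7 / 13.70² = 1.398×10^3 N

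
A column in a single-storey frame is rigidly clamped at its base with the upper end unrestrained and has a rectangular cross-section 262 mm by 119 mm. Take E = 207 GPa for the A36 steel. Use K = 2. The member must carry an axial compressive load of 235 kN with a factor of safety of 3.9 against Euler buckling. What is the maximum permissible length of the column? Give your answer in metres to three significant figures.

Buckling occurs about the weak axis: I_min = h·b³/12 with b = 119 mm (the shorter side).
I_min = 262×119³/12 = 3.679×10^7 mm⁴
I = 3.679×10^-5 m⁴
Required critical load P_cr = n·P = 3.9 × 235 = 916.5 kN = 9.165×10^5 N
From P_cr = π²EI/(K·L)²:  L = (1/K)·√(π²EI/P_cr) = (1/2)·√(π²×2.07×10^11×3.679×10^-5/9.165×10^5)
L = 4.53 m

L_max ≈ 4.53 m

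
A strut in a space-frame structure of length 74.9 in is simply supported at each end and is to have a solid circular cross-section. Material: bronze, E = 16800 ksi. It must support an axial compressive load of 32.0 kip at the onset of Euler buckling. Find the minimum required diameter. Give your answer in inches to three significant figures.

d ≈ 2.17 in

L_e = K·L = 1 × 74.9 = 74.90 in
Required I = P_cr·L_e²/(π²E) = 3.200×10^4 × 74.90² / (π² × 1.68×10^7) = 1.083 in⁴
Solid circle: I = πd⁴/64  ⇒  d = (64I/π)^(1/4) = (64×1.083/π)^(1/4) = 2.17 in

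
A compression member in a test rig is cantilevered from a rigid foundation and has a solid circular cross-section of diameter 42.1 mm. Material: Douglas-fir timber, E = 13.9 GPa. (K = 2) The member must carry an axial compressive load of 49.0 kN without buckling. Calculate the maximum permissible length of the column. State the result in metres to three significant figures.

L_max ≈ 0.329 m

I = πd⁴/64 = π×42.1⁴/64 = 1.542×10^5 mm⁴
I = 1.542×10^-7 m⁴
At the buckling limit P_cr = P = 4.900×10^4 N
From P_cr = π²EI/(K·L)²:  L = (1/K)·√(π²EI/P_cr) = (1/2)·√(π²×1.39×10^10×1.542×10^-7/4.900×10^4)
L = 0.329 m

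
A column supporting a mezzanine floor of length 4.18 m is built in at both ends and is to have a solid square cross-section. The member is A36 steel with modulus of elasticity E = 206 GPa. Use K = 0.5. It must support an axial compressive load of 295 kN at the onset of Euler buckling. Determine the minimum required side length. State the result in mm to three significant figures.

L_e = K·L = 0.5 × 4.18 = 2.090 m
Required I = P_cr·L_e²/(π²E) = 2.950×10^5 × 2.090² / (π² × 2.06×10^11) = 6.338×10^-7 m⁴
I_req = 6.338×10^5 mm⁴
Solid square: I = a⁴/12  ⇒  a = (12I)^(1/4) = (12×6.338×10^5)^(1/4) = 52.5 mm

a ≈ 52.5 mm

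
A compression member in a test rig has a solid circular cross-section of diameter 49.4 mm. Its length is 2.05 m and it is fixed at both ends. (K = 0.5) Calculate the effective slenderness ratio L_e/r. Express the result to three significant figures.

λ ≈ 83.0

I = πd⁴/64 = π×49.4⁴/64 = 2.923×10^5 mm⁴
A = 1.917×10^3 mm²;  r_min = √(I/A) = √(2.923×10^5/1.917×10^3) = 12.35 mm
L_e = K·L = 0.5 × 2.05 m = 1.025 m = 1025.0 mm
λ = L_e / r_min = 1025.0 / 12.35 = 83.0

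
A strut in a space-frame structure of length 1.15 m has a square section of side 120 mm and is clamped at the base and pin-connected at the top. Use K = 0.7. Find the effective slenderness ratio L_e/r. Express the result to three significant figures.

For a square r = a/√12 = 120/√12 = 34.64 mm
L_e = K·L = 0.7 × 1.15 m = 0.8050 m = 805.00 mm
λ = L_e / r_min = 805.00 / 34.64 = 23.2

λ ≈ 23.2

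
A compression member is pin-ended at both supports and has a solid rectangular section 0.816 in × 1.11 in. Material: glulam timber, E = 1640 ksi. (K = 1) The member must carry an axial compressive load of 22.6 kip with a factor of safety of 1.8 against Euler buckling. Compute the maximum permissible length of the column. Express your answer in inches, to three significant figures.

Buckling occurs about the weak axis: I_min = h·b³/12 with b = 0.816 in (the shorter side).
I_min = 1.11×0.816³/12 = 5.026×10^-2 in⁴
Required critical load P_cr = n·P = 1.8 × 22.6 = 40.68 kip = 4.068×10^4 lb
From P_cr = π²EI/(K·L)²:  L = (1/K)·√(π²EI/P_cr) = (1/1)·√(π²×1.64×10^6×5.026×10^-2/4.068×10^4)
L = 4.47 in

L_max ≈ 4.47 in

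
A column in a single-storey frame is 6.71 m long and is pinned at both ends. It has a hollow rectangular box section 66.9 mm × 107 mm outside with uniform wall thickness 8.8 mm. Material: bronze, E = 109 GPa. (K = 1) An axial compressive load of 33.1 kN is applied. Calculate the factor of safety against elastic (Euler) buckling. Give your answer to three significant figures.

n ≈ 1.28

Inner dimensions: h_i = 107 − 2×8.8 = 89.40 mm, b_i = 66.9 − 2×8.8 = 49.30 mm
Weak-axis I_min = (h_o·b_o³ − h_i·b_i³)/12 with b_o = 66.9, b_i = 49.30 mm (shorter outer/inner sides).
I_min = (107×66.9³ − 89.40×49.30³)/12 = 1.777×10^6 mm⁴
I = 1.777×10^6 mm⁴ = 1.777×10^-6 m⁴
Effective length L_e = K·L = 1 × 6.71 = 6.710 m
P_cr = π²EI / L_e² = π² × 109×10⁹ × 1.777×10^-6 / 6.710² = 4.246×10^4 N
Factor of safety n = P_cr / P = 42.462 / 33.1 = 1.28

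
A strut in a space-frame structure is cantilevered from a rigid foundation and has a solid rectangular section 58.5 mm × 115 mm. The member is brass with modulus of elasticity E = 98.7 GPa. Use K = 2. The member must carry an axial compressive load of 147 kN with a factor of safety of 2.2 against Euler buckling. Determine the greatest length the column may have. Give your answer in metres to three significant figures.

L_max ≈ 1.20 m

Buckling occurs about the weak axis: I_min = h·b³/12 with b = 58.5 mm (the shorter side).
I_min = 115×58.5³/12 = 1.919×10^6 mm⁴
I = 1.919×10^-6 m⁴
Required critical load P_cr = n·P = 2.2 × 147 = 323.4 kN = 3.234×10^5 N
From P_cr = π²EI/(K·L)²:  L = (1/K)·√(π²EI/P_cr) = (1/2)·√(π²×9.87×10^10×1.919×10^-6/3.234×10^5)
L = 1.20 m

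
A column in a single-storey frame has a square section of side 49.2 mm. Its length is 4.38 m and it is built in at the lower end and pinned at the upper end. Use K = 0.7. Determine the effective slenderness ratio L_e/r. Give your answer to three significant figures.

λ ≈ 216

I = a⁴/12 = 49.2⁴/12 = 4.883×10^5 mm⁴
A = 2.421×10^3 mm²;  r_min = √(I/A) = √(4.883×10^5/2.421×10^3) = 14.20 mm
L_e = K·L = 0.7 × 4.38 m = 3.066 m = 3066.0 mm
λ = L_e / r_min = 3066.0 / 14.20 = 216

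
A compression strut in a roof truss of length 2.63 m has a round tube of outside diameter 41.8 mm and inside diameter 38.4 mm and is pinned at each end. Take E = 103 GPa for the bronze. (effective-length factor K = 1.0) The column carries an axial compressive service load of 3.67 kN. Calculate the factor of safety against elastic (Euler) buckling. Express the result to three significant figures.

n ≈ 1.73

d_o = 41.8 mm, d_i = 38.4 mm
I = π(d_o⁴ − d_i⁴)/64 = π(41.8⁴ − 38.40⁴)/64 = 4.312×10^4 mm⁴
I = 4.312×10^4 mm⁴ = 4.312×10^-8 m⁴
Effective length L_e = K·L = 1 × 2.63 = 2.630 m
P_cr = π²EI / L_e² = π² × 103×10⁹ × 4.312×10^-8 / 2.630² = 6.338×10^3 N
Factor of safety n = P_cr / P = 6.3379 / 3.67 = 1.73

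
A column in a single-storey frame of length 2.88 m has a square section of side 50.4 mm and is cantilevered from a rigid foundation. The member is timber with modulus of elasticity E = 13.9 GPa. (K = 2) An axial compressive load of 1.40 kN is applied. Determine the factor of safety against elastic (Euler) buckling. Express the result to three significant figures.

n ≈ 1.59

I = a⁴/12 = 50.4⁴/12 = 5.377×10^5 mm⁴
I = 5.377×10^5 mm⁴ = 5.377×10^-7 m⁴
Effective length L_e = K·L = 2 × 2.88 = 5.760 m
P_cr = π²EI / L_e² = π² × 13.9×10⁹ × 5.377×10^-7 / 5.760² = 2.223×10^3 N
Factor of safety n = P_cr / P = 2.2234 / 1.40 = 1.59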